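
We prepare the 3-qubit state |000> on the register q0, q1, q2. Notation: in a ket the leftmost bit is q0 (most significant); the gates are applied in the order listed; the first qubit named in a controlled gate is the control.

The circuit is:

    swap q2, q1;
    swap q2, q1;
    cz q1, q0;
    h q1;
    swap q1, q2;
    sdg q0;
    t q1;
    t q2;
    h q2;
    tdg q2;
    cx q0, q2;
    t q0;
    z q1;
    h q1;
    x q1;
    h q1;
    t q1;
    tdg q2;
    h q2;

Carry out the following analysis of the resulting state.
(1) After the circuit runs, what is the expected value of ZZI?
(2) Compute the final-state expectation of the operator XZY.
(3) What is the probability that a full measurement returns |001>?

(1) The observable ZZI averages to 1. Key observation: steps 1-2 multiply out to the identity, so the circuit reduces to the remaining gates.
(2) In the final state, XZY has expectation 0.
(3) A full measurement returns |001> with probability sqrt(2)/4 + 1/2.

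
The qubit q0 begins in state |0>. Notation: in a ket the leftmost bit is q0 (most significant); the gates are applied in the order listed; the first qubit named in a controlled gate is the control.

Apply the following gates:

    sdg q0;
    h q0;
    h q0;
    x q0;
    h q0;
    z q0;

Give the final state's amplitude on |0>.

|0> carries amplitude sqrt(2)/2 in the final state.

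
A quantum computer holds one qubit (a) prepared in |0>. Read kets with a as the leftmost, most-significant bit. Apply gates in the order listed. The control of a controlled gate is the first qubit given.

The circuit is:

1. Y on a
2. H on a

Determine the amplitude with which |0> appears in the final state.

|0> carries amplitude sqrt(2)*I/2 in the final state.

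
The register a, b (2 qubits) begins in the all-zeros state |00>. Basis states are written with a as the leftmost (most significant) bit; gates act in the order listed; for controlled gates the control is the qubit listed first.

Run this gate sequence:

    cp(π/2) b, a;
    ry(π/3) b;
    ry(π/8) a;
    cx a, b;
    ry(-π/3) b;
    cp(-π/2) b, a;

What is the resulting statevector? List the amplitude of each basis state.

After the circuit, the state carries amplitude cos(pi/16) on |00>, 0 on |01>, sqrt(3)*sin(pi/16)/2 on |10>, -I*sin(pi/16)/2 on |11>.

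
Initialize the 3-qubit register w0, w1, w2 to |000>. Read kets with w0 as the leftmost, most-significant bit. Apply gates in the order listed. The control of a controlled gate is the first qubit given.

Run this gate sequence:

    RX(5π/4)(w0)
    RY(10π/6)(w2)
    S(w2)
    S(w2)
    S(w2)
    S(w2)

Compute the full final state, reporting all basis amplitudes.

The final amplitudes are sqrt(6 - 3*sqrt(2))/4 on |000>, -sqrt(2 - sqrt(2))/4 on |001>, 0 on |010>, 0 on |011>, I*sqrt(3*sqrt(2) + 6)/4 on |100>, -I*sqrt(sqrt(2) + 2)/4 on |101>, 0 on |110>, 0 on |111>. Key observation: gates 3-6 undo each other exactly, leaving only the rest of the circuit to track.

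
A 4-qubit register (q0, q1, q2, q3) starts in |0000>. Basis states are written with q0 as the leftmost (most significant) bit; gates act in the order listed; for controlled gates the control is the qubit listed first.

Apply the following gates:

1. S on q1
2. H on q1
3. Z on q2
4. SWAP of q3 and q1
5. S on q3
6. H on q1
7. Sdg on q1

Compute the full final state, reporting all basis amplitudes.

After the circuit, the state carries amplitude 1/2 on |0000>, I/2 on |0001>, -I/2 on |0100>, 1/2 on |0101>, and 0 on every other basis state.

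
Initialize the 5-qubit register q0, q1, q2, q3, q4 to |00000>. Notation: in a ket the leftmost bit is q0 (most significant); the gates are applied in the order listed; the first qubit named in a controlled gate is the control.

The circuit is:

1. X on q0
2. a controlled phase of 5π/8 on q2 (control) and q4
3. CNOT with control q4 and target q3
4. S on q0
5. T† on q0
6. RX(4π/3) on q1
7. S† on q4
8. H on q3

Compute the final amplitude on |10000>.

The final state's coefficient on |10000> equals -sqrt(2)*exp(I*pi/4)/4.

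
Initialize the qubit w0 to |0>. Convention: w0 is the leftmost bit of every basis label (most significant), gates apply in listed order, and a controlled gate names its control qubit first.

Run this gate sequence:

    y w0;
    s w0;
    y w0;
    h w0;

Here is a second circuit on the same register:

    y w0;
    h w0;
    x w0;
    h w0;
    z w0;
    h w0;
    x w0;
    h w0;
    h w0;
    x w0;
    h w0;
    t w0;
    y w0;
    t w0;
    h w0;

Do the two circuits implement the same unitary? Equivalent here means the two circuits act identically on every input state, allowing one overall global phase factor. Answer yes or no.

No, they are not equivalent — no single phase factor reconciles the two unitaries.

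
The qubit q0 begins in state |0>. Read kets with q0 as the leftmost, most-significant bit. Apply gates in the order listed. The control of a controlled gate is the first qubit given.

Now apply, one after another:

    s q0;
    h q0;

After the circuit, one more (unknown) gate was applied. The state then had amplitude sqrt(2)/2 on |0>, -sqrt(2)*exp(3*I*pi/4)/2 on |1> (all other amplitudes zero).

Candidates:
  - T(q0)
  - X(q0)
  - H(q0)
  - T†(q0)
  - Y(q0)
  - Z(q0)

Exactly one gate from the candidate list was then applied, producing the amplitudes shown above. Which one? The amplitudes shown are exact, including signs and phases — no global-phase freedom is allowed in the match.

It was T†(q0) that produced the state shown.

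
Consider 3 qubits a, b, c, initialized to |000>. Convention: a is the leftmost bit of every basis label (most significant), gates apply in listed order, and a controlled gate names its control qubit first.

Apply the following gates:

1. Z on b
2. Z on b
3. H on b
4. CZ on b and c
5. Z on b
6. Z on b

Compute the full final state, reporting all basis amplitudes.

The final amplitudes are sqrt(2)/2 on |000>, sqrt(2)/2 on |010>, and 0 on every other basis state.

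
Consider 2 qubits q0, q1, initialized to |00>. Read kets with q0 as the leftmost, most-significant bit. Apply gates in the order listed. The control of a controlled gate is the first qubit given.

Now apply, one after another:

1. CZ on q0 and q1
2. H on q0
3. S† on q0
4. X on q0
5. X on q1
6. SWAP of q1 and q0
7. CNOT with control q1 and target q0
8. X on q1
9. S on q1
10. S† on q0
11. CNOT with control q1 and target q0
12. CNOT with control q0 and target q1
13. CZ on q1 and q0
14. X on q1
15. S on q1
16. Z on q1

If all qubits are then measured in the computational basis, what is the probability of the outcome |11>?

Outcome |11> occurs with probability 0.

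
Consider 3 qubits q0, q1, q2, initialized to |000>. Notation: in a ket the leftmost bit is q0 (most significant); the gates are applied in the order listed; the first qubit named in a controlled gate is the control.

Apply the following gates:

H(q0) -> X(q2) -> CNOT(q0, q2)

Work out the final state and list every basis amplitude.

After the circuit, the state carries amplitude sqrt(2)/2 on |001>, sqrt(2)/2 on |100>, and 0 on every other basis state.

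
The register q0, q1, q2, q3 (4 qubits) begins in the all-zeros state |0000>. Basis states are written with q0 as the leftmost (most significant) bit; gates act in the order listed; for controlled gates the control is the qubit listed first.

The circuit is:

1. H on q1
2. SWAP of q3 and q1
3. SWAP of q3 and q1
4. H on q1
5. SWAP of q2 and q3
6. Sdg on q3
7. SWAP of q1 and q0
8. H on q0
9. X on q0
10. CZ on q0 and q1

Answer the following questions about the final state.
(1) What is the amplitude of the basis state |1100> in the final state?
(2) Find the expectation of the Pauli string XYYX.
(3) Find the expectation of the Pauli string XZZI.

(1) The amplitude on |1100> is 0. Key observation: steps 2-3 multiply out to the identity, so the circuit reduces to the remaining gates.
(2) The observable XYYX averages to 0.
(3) In the final state, XZZI has expectation 1.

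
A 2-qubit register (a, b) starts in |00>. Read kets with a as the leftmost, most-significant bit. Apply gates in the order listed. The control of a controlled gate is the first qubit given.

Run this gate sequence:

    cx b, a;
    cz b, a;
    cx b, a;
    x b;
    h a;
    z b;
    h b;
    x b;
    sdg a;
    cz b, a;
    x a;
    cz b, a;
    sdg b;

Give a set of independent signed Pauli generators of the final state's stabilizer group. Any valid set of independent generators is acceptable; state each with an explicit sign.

The final state is stabilized by the group generated by +YI, -IY; other independent generating sets are equally valid.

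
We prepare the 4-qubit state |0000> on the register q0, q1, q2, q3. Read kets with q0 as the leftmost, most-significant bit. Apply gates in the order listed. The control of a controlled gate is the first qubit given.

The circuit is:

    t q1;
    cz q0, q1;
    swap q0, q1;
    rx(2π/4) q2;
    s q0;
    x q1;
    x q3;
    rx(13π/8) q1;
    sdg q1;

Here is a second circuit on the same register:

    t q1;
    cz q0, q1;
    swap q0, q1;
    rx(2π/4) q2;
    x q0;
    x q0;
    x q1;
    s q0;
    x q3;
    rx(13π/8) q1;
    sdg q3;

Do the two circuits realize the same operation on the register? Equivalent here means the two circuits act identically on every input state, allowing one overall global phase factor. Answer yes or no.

No: there is an input state on which the two circuits produce genuinely different outputs (not merely differing by a phase).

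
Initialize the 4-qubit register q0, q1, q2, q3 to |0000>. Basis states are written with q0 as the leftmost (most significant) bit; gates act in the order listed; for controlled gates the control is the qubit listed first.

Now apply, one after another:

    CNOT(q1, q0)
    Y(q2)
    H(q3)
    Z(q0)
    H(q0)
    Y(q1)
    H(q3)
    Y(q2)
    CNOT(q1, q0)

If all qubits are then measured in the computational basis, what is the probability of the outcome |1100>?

A full measurement returns |1100> with probability 1/2.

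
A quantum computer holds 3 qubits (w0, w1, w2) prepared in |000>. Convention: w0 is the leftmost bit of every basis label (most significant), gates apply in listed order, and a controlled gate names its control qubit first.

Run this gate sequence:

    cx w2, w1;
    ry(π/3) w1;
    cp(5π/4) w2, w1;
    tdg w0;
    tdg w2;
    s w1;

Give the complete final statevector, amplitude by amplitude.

The resulting statevector has amplitude sqrt(3)/2 on |000>, I/2 on |010>, and 0 on every other basis state.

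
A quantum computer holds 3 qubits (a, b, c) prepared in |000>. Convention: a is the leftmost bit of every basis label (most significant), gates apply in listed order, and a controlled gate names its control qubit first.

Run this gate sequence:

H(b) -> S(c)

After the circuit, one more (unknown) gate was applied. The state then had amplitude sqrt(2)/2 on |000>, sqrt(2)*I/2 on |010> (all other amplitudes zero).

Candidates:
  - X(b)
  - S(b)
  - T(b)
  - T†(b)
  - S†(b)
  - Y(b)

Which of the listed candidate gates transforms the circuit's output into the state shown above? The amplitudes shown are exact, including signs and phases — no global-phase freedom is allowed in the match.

The unique candidate consistent with the amplitudes is S(b).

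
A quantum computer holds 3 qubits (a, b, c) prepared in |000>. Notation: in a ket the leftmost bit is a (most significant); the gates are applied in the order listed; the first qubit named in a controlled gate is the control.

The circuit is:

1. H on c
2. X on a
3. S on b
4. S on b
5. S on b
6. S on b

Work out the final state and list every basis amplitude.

The final amplitudes are sqrt(2)/2 on |100>, sqrt(2)/2 on |101>, and 0 on every other basis state. Key observation: gates 3-6 undo each other exactly, leaving only the rest of the circuit to track.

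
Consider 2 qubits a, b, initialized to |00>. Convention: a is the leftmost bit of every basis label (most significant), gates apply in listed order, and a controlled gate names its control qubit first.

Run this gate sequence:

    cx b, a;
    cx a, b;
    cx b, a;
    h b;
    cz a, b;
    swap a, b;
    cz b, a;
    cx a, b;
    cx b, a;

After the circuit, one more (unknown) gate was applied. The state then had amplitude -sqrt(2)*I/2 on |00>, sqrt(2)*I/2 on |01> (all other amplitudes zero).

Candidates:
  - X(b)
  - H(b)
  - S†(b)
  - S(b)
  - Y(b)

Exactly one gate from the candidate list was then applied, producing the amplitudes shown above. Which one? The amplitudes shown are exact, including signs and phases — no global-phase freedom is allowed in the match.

It was Y(b) that produced the state shown.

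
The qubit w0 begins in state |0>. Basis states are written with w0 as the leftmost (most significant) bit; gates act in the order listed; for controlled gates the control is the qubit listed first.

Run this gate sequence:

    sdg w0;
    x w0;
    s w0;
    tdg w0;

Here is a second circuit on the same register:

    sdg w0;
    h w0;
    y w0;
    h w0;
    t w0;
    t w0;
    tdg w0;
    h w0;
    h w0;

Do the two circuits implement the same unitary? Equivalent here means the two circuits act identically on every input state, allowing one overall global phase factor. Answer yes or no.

No — the two circuits implement different unitaries, even allowing a global phase.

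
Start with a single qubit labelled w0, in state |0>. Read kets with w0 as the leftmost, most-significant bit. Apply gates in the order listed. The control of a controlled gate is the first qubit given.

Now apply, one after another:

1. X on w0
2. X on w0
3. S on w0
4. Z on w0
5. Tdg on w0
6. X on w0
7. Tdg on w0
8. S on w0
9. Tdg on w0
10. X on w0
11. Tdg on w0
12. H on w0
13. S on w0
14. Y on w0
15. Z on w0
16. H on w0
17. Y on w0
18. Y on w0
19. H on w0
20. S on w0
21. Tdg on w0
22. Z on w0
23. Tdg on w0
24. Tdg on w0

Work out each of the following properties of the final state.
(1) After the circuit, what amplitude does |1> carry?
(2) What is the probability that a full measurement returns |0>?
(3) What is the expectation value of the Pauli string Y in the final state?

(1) The final state's coefficient on |1> equals sqrt(2)*exp(I*pi/4)/2. Key observation: gates 16-19 undo each other exactly, leaving only the rest of the circuit to track.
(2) Outcome |0> occurs with probability 1/2.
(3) In the final state, Y has expectation sqrt(2)/2.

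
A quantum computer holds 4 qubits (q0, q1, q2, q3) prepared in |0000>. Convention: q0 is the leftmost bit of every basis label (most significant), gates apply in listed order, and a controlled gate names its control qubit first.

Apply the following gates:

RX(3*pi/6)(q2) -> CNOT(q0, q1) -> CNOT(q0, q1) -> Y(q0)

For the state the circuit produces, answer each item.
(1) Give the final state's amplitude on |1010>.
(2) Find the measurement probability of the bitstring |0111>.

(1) The amplitude on |1010> is sqrt(2)/2. Key observation: steps 2-3 multiply out to the identity, so the circuit reduces to the remaining gates.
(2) A full measurement returns |0111> with probability 0.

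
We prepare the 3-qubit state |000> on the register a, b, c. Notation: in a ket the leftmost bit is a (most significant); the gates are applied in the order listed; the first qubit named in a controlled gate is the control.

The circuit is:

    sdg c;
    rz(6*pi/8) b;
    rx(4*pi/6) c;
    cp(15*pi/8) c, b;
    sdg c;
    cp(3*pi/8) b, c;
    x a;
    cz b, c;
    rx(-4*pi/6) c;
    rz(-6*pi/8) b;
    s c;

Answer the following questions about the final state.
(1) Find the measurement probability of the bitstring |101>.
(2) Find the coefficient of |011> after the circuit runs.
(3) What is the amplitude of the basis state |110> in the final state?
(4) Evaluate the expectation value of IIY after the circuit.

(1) A full measurement returns |101> with probability 3/8.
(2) The amplitude on |011> is 0.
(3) The amplitude on |110> is 0.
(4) The expectation value of IIY is -sqrt(3)/2.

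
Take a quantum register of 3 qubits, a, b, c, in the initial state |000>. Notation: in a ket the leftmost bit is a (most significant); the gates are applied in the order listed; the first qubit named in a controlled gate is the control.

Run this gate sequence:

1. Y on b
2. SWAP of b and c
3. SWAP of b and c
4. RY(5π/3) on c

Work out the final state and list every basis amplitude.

The resulting statevector has amplitude -sqrt(3)*I/2 on |010>, I/2 on |011>, and 0 on every other basis state. Key observation: gates 2-3 undo each other exactly, leaving only the rest of the circuit to track.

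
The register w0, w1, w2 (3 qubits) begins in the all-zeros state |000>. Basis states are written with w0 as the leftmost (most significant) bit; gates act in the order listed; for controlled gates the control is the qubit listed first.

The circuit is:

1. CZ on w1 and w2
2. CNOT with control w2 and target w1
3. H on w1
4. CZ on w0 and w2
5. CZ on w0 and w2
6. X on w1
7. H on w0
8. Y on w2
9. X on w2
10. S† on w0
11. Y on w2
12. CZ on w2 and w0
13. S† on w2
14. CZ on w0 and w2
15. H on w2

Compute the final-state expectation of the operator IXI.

In the final state, IXI has expectation 1. Key observation: gates 4-5 undo each other exactly, leaving only the rest of the circuit to track.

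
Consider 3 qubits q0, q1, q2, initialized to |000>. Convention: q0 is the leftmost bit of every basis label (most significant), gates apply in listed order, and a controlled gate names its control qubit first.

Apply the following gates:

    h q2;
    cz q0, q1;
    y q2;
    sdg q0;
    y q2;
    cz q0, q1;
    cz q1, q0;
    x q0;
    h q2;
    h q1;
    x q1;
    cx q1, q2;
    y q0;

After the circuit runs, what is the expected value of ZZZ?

The observable ZZZ averages to 1.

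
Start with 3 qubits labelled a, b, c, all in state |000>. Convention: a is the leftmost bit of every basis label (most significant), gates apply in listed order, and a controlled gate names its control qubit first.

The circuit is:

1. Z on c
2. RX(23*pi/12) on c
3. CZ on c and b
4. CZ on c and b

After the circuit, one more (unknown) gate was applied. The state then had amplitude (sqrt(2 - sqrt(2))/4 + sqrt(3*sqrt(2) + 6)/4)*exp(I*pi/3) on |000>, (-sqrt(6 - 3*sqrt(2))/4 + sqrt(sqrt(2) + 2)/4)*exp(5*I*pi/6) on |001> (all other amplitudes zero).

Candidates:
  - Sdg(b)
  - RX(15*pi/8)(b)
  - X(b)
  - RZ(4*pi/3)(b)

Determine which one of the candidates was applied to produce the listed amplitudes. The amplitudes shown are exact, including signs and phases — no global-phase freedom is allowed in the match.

The unique candidate consistent with the amplitudes is RZ(4*pi/3)(b). Key observation: gates 3-4 undo each other exactly, leaving only the rest of the circuit to track.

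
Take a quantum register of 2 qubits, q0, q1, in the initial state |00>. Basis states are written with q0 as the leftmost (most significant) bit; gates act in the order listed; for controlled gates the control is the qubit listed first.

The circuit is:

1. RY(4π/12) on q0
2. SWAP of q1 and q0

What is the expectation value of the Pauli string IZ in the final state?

The expectation value of IZ is 1/2.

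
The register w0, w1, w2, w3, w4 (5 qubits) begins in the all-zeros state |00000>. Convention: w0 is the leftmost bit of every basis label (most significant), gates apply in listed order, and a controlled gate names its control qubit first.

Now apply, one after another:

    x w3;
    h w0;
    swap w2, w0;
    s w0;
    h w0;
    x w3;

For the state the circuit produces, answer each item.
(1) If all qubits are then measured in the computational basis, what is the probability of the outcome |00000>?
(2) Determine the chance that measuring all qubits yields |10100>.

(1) The probability of measuring |00000> is 1/4.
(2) The probability of measuring |10100> is 1/4.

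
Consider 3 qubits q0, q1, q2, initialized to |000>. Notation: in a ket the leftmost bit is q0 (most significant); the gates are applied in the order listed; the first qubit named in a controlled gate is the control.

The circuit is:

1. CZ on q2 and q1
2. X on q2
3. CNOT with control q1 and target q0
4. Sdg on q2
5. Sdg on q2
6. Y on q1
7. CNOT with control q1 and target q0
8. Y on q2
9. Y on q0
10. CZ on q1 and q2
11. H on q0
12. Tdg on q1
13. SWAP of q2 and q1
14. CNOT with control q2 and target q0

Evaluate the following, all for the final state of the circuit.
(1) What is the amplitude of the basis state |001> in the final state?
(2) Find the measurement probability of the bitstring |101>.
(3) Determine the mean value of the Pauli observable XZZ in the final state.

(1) |001> carries amplitude sqrt(2)*exp(I*pi/4)/2 in the final state.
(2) A full measurement returns |101> with probability 1/2.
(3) The observable XZZ averages to -1.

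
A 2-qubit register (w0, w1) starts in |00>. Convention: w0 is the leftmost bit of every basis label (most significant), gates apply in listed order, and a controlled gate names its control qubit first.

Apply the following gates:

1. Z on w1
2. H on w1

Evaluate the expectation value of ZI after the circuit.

In the final state, ZI has expectation 1.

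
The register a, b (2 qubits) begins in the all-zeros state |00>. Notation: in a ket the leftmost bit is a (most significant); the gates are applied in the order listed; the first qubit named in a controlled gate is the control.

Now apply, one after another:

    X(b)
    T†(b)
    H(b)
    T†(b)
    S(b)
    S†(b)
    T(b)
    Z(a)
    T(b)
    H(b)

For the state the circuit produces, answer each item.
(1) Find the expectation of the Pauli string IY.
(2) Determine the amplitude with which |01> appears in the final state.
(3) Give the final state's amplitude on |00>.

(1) The expectation value of IY is sqrt(2)/2. Key observation: steps 4-7 multiply out to the identity, so the circuit reduces to the remaining gates.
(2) The final state's coefficient on |01> equals 1/2 - exp(3*I*pi/4)/2.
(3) |00> carries amplitude -1/2 - exp(3*I*pi/4)/2 in the final state.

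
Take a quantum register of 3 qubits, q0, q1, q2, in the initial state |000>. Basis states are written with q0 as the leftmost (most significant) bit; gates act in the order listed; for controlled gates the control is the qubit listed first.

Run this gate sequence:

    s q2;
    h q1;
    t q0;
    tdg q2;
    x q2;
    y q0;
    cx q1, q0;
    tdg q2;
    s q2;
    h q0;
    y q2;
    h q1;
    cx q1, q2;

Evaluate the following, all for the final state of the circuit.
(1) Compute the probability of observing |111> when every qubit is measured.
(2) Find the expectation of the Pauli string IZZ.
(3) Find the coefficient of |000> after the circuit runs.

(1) The probability of measuring |111> is 1/2.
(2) In the final state, IZZ has expectation 1.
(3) The final state's coefficient on |000> equals sqrt(2)*exp(I*pi/4)/2.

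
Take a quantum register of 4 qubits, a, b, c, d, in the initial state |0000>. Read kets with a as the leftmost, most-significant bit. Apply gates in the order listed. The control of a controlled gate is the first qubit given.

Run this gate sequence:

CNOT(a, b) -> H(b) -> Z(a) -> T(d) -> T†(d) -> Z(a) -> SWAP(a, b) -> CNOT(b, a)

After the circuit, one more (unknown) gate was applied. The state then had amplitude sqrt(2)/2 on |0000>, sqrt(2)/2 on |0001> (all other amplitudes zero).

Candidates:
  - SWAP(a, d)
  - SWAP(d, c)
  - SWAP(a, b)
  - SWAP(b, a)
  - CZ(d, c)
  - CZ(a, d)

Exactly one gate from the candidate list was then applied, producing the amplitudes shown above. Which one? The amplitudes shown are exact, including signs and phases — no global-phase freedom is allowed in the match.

The unique candidate consistent with the amplitudes is SWAP(a, d). Key observation: gates 3-6 undo each other exactly, leaving only the rest of the circuit to track.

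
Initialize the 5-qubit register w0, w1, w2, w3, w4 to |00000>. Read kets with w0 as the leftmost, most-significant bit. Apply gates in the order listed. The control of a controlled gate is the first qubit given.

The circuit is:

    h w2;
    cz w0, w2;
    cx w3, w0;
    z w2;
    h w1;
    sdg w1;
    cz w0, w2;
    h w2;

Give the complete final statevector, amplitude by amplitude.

The resulting statevector has amplitude sqrt(2)/2 on |00100>, -sqrt(2)*I/2 on |01100>, and 0 on every other basis state.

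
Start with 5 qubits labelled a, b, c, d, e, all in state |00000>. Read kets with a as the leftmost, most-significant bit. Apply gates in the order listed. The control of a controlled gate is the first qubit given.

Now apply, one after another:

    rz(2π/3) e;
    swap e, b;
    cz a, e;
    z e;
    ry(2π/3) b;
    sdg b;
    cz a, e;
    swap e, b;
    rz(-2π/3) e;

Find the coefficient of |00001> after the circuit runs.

The amplitude on |00001> is sqrt(3)*exp(5*I*pi/6)/2.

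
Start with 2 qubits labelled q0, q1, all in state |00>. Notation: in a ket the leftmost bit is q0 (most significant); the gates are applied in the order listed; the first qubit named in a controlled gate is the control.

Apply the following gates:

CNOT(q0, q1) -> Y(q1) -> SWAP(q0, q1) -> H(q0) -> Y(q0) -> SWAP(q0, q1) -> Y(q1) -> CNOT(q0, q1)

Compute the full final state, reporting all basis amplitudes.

The final amplitudes are sqrt(2)*I/2 on |00>, -sqrt(2)*I/2 on |01>, 0 on |10>, 0 on |11>.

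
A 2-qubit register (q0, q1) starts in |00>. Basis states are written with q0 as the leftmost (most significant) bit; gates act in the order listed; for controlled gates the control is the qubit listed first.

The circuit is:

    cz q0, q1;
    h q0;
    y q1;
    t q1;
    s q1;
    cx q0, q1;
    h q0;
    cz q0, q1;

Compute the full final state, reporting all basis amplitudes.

After the circuit, the state carries amplitude -exp(I*pi/4)/2 on |00>, -exp(I*pi/4)/2 on |01>, exp(I*pi/4)/2 on |10>, exp(I*pi/4)/2 on |11>.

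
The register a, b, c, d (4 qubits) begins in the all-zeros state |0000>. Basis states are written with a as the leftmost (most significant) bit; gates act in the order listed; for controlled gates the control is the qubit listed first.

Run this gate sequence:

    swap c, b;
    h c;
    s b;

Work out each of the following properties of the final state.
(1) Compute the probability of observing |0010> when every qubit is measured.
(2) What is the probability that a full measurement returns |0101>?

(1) A full measurement returns |0010> with probability 1/2.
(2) A full measurement returns |0101> with probability 0.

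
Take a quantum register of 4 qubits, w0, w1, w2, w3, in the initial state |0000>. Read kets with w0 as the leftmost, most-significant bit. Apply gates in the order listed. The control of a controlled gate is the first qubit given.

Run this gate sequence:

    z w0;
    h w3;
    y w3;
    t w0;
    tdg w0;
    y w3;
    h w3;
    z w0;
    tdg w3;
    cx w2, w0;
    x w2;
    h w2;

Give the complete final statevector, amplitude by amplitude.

The final amplitudes are sqrt(2)/2 on |0000>, -sqrt(2)/2 on |0010>, and 0 on every other basis state. Key observation: gates 1-8 undo each other exactly, leaving only the rest of the circuit to track.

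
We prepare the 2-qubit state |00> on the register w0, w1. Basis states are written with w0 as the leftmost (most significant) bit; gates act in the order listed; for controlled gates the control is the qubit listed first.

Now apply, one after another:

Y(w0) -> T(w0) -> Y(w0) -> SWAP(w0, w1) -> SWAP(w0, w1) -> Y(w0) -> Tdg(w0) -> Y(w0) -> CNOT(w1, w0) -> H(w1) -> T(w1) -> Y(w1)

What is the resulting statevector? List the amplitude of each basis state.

The resulting statevector has amplitude -sqrt(2)*exp(3*I*pi/4)/2 on |00>, sqrt(2)*I/2 on |01>, 0 on |10>, 0 on |11>. Key observation: the block from step 1 through step 8 cancels to the identity and can be dropped.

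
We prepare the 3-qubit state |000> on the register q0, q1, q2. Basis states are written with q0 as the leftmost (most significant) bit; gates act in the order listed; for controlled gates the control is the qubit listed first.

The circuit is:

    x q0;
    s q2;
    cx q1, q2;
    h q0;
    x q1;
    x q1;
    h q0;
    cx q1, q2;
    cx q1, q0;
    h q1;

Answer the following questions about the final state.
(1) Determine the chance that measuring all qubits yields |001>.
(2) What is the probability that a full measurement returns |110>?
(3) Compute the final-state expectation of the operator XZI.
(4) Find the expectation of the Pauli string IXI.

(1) The probability of measuring |001> is 0.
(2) The probability of measuring |110> is 1/2.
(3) In the final state, XZI has expectation 0.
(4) The expectation value of IXI is 1.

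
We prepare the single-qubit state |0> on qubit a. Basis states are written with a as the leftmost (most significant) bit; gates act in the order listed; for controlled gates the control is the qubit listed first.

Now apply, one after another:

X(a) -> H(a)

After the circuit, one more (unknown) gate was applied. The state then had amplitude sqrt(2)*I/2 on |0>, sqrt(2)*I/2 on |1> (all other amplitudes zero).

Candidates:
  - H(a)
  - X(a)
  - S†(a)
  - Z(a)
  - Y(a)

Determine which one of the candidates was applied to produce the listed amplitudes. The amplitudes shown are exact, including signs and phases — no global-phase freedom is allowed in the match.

It was Y(a) that produced the state shown.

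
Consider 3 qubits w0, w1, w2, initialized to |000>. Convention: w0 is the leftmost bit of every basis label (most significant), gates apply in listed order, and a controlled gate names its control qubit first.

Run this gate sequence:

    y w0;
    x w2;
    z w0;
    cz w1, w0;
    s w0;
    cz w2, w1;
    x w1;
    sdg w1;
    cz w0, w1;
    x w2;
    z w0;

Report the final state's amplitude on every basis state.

After the circuit, the state carries amplitude -I on |110>, and 0 on every other basis state.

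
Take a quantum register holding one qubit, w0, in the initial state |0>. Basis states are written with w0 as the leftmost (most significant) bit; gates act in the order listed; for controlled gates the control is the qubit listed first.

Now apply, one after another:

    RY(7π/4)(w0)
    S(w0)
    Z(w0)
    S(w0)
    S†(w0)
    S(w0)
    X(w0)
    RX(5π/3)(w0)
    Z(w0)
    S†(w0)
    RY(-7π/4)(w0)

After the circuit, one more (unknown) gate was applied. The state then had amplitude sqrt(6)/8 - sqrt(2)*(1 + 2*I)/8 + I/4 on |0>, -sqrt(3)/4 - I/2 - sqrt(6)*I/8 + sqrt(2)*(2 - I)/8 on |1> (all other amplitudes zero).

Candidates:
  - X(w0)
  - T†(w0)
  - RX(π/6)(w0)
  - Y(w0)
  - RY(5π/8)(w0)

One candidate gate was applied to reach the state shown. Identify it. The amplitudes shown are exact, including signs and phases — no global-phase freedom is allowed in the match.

The applied gate was RX(π/6)(w0).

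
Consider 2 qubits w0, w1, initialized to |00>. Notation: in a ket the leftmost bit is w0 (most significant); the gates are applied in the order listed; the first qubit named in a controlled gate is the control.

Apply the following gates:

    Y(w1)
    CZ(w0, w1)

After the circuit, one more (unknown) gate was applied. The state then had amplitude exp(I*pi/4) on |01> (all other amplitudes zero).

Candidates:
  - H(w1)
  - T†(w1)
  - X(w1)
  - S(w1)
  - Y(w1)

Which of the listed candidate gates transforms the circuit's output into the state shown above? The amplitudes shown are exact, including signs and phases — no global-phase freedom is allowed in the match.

The applied gate was T†(w1).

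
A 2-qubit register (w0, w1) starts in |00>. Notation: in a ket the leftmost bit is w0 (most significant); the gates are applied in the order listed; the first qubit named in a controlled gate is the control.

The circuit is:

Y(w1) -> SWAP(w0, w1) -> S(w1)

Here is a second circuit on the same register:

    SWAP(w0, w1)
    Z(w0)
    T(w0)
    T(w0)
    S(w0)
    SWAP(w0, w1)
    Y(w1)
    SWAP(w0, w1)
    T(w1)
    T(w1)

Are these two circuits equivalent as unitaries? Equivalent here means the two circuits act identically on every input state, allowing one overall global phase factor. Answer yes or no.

Yes, they are equivalent — the unitaries differ by at most a global phase.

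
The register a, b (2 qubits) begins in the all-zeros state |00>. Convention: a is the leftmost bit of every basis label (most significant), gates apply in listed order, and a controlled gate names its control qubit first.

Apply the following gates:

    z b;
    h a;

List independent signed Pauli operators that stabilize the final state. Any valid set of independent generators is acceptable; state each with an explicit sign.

The stabilizer group can be generated by +XI, +IZ, among other valid generating sets.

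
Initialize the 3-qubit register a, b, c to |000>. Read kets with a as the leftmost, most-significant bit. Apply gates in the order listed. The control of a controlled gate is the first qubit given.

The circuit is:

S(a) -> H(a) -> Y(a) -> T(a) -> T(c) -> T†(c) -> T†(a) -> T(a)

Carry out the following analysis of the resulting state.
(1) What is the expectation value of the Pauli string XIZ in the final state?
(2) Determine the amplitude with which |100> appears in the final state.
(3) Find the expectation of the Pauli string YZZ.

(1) The expectation value of XIZ is -sqrt(2)/2. Key observation: gates 4-7 undo each other exactly, leaving only the rest of the circuit to track.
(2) |100> carries amplitude sqrt(2)*exp(3*I*pi/4)/2 in the final state.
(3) In the final state, YZZ has expectation -sqrt(2)/2.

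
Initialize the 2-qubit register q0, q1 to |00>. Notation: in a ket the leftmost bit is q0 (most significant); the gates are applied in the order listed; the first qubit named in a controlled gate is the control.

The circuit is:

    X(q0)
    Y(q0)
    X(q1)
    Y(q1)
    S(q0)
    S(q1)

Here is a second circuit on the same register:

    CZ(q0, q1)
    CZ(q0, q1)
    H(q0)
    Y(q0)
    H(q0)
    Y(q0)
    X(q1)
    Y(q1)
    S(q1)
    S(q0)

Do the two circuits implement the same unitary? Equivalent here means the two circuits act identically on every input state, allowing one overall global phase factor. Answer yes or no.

No — the two circuits implement different unitaries, even allowing a global phase.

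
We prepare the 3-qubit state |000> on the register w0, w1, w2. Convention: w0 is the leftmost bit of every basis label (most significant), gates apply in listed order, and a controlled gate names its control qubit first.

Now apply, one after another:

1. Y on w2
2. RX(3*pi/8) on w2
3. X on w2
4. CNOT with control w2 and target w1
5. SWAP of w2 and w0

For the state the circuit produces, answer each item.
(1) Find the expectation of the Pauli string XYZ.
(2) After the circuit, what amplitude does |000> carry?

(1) In the final state, XYZ has expectation -sqrt(sqrt(2) + 2)/2.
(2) |000> carries amplitude I*cos(3*pi/16) in the final state.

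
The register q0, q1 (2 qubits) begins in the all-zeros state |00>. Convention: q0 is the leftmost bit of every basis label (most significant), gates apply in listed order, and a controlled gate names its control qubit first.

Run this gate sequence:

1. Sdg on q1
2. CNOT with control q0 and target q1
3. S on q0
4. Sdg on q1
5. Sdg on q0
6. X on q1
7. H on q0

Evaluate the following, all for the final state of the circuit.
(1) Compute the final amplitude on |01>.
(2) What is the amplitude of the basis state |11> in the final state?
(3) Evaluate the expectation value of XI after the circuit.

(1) The amplitude on |01> is sqrt(2)/2.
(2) The amplitude on |11> is sqrt(2)/2.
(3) The observable XI averages to 1.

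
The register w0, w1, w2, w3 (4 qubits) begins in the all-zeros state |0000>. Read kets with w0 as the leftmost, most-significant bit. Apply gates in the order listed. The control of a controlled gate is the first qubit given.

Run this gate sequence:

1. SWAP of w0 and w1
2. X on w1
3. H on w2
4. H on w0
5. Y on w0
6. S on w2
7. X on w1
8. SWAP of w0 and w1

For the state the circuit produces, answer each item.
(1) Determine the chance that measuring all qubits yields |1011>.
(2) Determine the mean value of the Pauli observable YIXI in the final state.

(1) The probability of measuring |1011> is 0.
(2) The expectation value of YIXI is 0.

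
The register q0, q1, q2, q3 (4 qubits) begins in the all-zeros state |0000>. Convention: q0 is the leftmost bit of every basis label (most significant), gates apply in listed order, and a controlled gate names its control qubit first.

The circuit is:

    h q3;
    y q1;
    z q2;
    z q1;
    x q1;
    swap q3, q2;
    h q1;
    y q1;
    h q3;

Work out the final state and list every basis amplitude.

The resulting statevector has amplitude -sqrt(2)/4 on |0000>, -sqrt(2)/4 on |0001>, -sqrt(2)/4 on |0010>, -sqrt(2)/4 on |0011>, sqrt(2)/4 on |0100>, sqrt(2)/4 on |0101>, sqrt(2)/4 on |0110>, sqrt(2)/4 on |0111>, 0 on |1000>, 0 on |1001>, 0 on |1010>, 0 on |1011>, 0 on |1100>, 0 on |1101>, 0 on |1110>, 0 on |1111>.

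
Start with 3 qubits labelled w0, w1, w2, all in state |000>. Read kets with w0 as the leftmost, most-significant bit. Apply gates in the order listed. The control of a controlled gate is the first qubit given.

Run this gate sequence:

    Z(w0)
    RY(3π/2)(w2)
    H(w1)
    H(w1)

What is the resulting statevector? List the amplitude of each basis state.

The final amplitudes are -sqrt(2)/2 on |000>, sqrt(2)/2 on |001>, and 0 on every other basis state.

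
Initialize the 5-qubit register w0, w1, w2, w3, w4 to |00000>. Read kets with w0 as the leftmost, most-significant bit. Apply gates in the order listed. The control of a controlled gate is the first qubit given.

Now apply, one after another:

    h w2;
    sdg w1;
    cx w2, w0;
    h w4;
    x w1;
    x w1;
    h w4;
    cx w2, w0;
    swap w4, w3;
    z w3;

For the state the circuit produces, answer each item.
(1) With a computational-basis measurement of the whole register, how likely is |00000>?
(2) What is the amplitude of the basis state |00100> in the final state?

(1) The probability of measuring |00000> is 1/2. Key observation: steps 3-8 multiply out to the identity, so the circuit reduces to the remaining gates.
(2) |00100> carries amplitude sqrt(2)/2 in the final state.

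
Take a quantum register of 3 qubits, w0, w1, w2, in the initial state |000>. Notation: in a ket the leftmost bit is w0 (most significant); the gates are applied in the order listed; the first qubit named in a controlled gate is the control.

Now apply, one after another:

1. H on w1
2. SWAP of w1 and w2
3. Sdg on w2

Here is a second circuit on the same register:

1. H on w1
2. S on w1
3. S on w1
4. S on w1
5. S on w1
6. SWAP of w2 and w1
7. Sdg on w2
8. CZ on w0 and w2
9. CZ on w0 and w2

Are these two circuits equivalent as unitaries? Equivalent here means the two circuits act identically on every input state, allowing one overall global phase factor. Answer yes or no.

Yes, they are equivalent — the unitaries differ by at most a global phase.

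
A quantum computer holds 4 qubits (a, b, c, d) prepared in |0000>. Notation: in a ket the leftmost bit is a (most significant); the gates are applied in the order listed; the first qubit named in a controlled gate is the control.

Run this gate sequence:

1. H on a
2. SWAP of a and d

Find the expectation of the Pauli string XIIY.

The observable XIIY averages to 0.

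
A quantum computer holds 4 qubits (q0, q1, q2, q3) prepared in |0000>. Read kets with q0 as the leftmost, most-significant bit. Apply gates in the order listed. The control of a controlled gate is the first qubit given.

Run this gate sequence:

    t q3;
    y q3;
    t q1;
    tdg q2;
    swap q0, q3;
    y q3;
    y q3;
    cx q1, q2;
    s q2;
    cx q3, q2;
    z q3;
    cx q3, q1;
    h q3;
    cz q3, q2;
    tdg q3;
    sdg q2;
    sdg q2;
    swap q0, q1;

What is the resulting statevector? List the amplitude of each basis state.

The final amplitudes are sqrt(2)*I/2 on |0100>, sqrt(2)*exp(I*pi/4)/2 on |0101>, and 0 on every other basis state.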